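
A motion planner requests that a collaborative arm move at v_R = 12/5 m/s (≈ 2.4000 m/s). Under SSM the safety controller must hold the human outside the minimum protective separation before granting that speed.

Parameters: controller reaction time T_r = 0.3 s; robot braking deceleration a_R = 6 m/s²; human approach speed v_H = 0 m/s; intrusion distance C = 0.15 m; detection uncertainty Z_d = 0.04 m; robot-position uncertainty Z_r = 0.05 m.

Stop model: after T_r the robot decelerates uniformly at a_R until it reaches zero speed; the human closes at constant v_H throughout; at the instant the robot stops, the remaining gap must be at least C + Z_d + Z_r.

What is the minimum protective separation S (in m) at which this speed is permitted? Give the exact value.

T_s = v_R/a_R = (12/5)/6 = 0.4000 s
robot in T_r: 2.4000·0.3000 = 0.7200 m
braking distance = 2.4000²/(2·6.0000) = 0.4800 m
person approaches 0.0000·(0.3000+0.4000) = 0.0000 m
margins: 0.1500+0.0400+0.0500 = 0.2400 m
S_min ≈ 0.7200+0.4800+0.0000+0.2400  ⇒  S_min = 36/25 m

S_min = 36/25 m = 1.4400 m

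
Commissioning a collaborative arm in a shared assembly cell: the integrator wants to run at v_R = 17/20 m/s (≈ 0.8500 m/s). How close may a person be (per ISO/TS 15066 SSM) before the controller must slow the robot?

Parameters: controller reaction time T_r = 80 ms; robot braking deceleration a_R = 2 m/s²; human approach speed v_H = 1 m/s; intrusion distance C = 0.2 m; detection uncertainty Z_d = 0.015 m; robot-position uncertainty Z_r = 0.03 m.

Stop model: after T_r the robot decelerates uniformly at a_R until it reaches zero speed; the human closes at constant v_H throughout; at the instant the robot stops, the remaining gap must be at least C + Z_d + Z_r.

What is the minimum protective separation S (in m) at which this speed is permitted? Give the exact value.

S_min = 7989/8000 m = 0.9986 m

braking lasts T_s = (17/20)/2 = 0.4250 s
robot covers v_R·T_r = 0.8500·0.0800 = 0.0680 m before braking
braking distance = 0.8500²/(2·2.0000) = 0.1806 m
human closes 1.0000·0.5050 = 0.5050 m
margins: 0.2000+0.0150+0.0300 = 0.2450 m
S_min ≈ 0.0680+0.1806+0.5050+0.2450  ⇒  S_min = 7989/8000 m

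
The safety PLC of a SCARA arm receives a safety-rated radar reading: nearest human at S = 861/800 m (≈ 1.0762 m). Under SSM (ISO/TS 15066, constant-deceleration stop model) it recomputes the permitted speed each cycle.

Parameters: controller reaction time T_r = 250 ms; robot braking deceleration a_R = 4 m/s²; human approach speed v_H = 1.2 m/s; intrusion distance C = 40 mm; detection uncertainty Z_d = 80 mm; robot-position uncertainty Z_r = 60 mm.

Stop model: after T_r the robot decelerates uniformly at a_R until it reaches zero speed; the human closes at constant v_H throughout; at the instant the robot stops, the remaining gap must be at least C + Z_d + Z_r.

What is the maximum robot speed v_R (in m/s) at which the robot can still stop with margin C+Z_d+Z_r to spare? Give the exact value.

quadratic (1/8)·v² + (11/20)·v + (-477/800) = 0
  disc = (11/20)² − 4·(1/8)·(-477/800) = 961/1600 ; √disc = 31/40
  v_R = (−(11/20) + 31/40) / (2·(1/8)) = 9/10 m/s
check:
stop time T_s = (9/10)/4 = 0.2250 s
robot in T_r: 0.9000·0.2500 = 0.2250 m
robot covers 0.9000·0.2250 − ½·4.0000·0.2250² = 0.1013 m while stopping
human over T_r+T_s: 1.2000·(0.2500+0.2250) = 0.5700 m
C+Z_d+Z_r = 0.0400+0.0800+0.0600 = 0.1800 m
sum ≈ 0.2250+0.1013+0.5700+0.1800 ≈ 1.0762 m = S ✓

v_R_max = 9/10 m/s = 0.9000 m/s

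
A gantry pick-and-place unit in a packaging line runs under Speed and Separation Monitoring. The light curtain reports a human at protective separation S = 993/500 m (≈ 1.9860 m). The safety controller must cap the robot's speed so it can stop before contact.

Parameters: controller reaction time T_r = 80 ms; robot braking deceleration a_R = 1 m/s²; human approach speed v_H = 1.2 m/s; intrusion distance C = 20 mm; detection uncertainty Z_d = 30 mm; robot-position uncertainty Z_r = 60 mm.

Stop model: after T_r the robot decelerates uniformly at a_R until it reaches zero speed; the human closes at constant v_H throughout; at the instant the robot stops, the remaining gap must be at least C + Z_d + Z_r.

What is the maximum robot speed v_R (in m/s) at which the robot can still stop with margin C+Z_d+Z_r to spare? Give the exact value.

v_R_max = 1 m/s = 1.0000 m/s

quadratic (1/2)·v² + (32/25)·v + (-89/50) = 0
  disc = (32/25)² − 4·(1/2)·(-89/50) = 3249/625 ; √disc = 57/25
  v_R = (−(32/25) + 57/25) / (2·(1/2)) = 1 m/s
check:
T_s = v_R/a_R = 1/1 = 1.0000 s
robot in T_r: 1.0000·0.0800 = 0.0800 m
braking distance = 1.0000²/(2·1.0000) = 0.5000 m
person approaches 1.2000·(0.0800+1.0000) = 1.2960 m
residual clearance needed = 0.0200+0.0300+0.0600 = 0.1100 m
sum ≈ 0.0800+0.5000+1.2960+0.1100 ≈ 1.9860 m = S ✓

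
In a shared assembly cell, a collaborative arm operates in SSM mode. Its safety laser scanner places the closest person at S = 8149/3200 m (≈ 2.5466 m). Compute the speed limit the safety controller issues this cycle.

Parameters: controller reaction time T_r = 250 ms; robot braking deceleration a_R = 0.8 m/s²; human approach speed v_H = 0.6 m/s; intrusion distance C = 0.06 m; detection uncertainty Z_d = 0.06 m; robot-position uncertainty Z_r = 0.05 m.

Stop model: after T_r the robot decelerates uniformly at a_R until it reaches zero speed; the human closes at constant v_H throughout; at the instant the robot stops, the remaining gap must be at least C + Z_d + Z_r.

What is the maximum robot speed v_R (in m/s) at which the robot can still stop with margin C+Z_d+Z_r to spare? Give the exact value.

at the boundary: (5/8)·v² + (1)·v + (-285/128) = 0
  disc = (1)² − 4·(5/8)·(-285/128) = 1681/256 ; √disc = 41/16
  v_R = (−(1) + 41/16) / (2·(5/8)) = 5/4 m/s
check:
stop time T_s = (5/4)/(4/5) = 1.5625 s
reaction-phase robot travel = 1.2500·0.2500 = 0.3125 m
robot under decel: 1.2500²/(2·0.8000) = 0.9766 m
human over T_r+T_s: 0.6000·(0.2500+1.5625) = 1.0875 m
margins: 0.0600+0.0600+0.0500 = 0.1700 m
sum ≈ 0.3125+0.9766+1.0875+0.1700 ≈ 2.5466 m = S ✓

v_R_max = 5/4 m/s = 1.2500 m/s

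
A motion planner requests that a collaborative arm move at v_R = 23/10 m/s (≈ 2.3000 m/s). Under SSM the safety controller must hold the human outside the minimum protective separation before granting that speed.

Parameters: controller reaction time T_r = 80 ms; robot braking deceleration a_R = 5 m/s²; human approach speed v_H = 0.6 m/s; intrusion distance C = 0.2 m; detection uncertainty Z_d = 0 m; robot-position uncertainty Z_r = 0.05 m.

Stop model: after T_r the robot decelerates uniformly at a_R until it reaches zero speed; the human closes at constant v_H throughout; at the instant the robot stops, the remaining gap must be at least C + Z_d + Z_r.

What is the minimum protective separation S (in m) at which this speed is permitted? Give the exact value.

stop time T_s = (23/10)/5 = 0.4600 s
robot in T_r: 2.3000·0.0800 = 0.1840 m
robot under decel: 2.3000²/(2·5.0000) = 0.5290 m
human over T_r+T_s: 0.6000·(0.0800+0.4600) = 0.3240 m
C+Z_d+Z_r = 0.2000+0.0000+0.0500 = 0.2500 m
S_min ≈ 0.1840+0.5290+0.3240+0.2500  ⇒  S_min = 1287/1000 m

S_min = 1287/1000 m = 1.2870 m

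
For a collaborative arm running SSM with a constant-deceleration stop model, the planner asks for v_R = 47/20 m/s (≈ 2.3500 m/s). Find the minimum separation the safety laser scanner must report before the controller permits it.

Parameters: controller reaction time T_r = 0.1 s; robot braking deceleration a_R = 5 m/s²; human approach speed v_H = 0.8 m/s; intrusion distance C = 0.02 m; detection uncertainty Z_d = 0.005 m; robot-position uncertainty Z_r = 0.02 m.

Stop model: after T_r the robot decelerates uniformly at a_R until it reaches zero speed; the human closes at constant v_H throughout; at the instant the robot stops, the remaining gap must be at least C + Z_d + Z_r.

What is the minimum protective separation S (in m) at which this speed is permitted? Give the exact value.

T_s = v_R/a_R = (47/20)/5 = 0.4700 s
robot covers v_R·T_r = 2.3500·0.1000 = 0.2350 m before braking
robot under decel: 2.3500²/(2·5.0000) = 0.5523 m
person approaches 0.8000·(0.1000+0.4700) = 0.4560 m
residual clearance needed = 0.0200+0.0050+0.0200 = 0.0450 m
S_min ≈ 0.2350+0.5523+0.4560+0.0450  ⇒  S_min = 5153/4000 m

S_min = 5153/4000 m = 1.2882 m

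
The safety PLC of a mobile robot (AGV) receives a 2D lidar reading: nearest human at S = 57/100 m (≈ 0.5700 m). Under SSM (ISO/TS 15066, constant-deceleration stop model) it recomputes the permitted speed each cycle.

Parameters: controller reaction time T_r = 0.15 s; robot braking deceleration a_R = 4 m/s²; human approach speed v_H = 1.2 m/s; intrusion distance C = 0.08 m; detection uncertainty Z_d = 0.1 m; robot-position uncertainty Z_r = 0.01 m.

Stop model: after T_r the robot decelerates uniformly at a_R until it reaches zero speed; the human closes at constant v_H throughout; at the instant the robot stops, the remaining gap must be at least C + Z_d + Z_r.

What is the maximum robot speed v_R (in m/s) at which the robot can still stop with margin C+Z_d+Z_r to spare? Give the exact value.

quadratic (1/8)·v² + (9/20)·v + (-1/5) = 0
  disc = (9/20)² − 4·(1/8)·(-1/5) = 121/400 ; √disc = 11/20
  v_R = (−(9/20) + 11/20) / (2·(1/8)) = 2/5 m/s
check:
stop time T_s = (2/5)/4 = 0.1000 s
robot covers v_R·T_r = 0.4000·0.1500 = 0.0600 m before braking
robot under decel: 0.4000²/(2·4.0000) = 0.0200 m
human closes 1.2000·0.2500 = 0.3000 m
margins: 0.0800+0.1000+0.0100 = 0.1900 m
sum ≈ 0.0600+0.0200+0.3000+0.1900 ≈ 0.5700 m = S ✓

v_R_max = 2/5 m/s = 0.4000 m/s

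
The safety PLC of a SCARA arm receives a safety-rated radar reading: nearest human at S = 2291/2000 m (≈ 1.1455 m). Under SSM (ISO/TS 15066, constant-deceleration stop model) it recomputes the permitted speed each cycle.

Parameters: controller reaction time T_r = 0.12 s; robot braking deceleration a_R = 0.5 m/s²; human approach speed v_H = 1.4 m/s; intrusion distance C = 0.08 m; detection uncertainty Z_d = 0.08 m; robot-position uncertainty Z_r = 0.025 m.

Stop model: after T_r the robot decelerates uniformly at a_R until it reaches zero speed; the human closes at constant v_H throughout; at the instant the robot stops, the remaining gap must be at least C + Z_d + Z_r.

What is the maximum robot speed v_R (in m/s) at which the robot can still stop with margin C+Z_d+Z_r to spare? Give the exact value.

v_R_max = 1/4 m/s = 0.2500 m/s

collect terms ⇒ (1)·v_R² + (73/25)·v_R + (-317/400) = 0
  disc = (73/25)² − 4·(1)·(-317/400) = 29241/2500 ; √disc = 171/50
  v_R = (−(73/25) + 171/50) / (2·(1)) = 1/4 m/s
check:
braking lasts T_s = (1/4)/(1/2) = 0.5000 s
robot in T_r: 0.2500·0.1200 = 0.0300 m
robot covers 0.2500·0.5000 − ½·0.5000·0.5000² = 0.0625 m while stopping
person approaches 1.4000·(0.1200+0.5000) = 0.8680 m
residual clearance needed = 0.0800+0.0800+0.0250 = 0.1850 m
sum ≈ 0.0300+0.0625+0.8680+0.1850 ≈ 1.1455 m = S ✓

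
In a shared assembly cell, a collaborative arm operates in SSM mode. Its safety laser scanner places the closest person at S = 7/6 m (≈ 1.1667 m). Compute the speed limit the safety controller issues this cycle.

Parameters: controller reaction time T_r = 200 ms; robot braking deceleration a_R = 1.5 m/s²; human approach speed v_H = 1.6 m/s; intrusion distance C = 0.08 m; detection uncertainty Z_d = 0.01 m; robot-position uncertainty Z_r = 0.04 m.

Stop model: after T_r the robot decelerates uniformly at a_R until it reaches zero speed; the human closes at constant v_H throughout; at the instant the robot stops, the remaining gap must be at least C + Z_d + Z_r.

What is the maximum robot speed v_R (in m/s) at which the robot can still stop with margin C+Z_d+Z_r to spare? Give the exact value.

quadratic (1/3)·v² + (19/15)·v + (-43/60) = 0
  disc = (19/15)² − 4·(1/3)·(-43/60) = 64/25 ; √disc = 8/5
  v_R = (−(19/15) + 8/5) / (2·(1/3)) = 1/2 m/s
check:
stop time T_s = (1/2)/(3/2) = 0.3333 s
reaction-phase robot travel = 0.5000·0.2000 = 0.1000 m
robot under decel: 0.5000²/(2·1.5000) = 0.0833 m
human closes 1.6000·0.5333 = 0.8533 m
C+Z_d+Z_r = 0.0800+0.0100+0.0400 = 0.1300 m
sum ≈ 0.1000+0.0833+0.8533+0.1300 ≈ 1.1667 m = S ✓

v_R_max = 1/2 m/s = 0.5000 m/s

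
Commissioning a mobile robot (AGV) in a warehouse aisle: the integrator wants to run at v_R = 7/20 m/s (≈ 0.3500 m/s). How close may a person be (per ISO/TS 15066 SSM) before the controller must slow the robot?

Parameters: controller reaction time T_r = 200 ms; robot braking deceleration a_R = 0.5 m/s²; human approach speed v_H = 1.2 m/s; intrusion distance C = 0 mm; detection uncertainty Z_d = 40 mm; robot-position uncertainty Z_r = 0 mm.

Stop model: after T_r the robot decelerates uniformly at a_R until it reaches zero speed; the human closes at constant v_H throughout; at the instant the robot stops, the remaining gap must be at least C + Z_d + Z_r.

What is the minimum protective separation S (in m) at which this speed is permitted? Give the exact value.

S_min = 21/16 m = 1.3125 m

stop time T_s = (7/20)/(1/2) = 0.7000 s
robot covers v_R·T_r = 0.3500·0.2000 = 0.0700 m before braking
robot under decel: 0.3500²/(2·0.5000) = 0.1225 m
person approaches 1.2000·(0.2000+0.7000) = 1.0800 m
residual clearance needed = 0.0000+0.0400+0.0000 = 0.0400 m
S_min ≈ 0.0700+0.1225+1.0800+0.0400  ⇒  S_min = 21/16 m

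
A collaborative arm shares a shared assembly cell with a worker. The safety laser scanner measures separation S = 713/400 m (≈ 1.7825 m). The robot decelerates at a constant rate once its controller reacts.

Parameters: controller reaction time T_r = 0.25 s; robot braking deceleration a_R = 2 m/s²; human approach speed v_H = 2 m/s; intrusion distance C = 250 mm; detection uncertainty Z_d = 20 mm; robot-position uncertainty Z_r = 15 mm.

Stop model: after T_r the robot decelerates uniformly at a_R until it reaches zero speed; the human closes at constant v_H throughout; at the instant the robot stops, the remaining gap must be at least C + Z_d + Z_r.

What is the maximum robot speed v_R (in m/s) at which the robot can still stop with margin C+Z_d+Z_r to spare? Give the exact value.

v_R_max = 7/10 m/s = 0.7000 m/s

collect terms ⇒ (1/4)·v_R² + (5/4)·v_R + (-399/400) = 0
  disc = (5/4)² − 4·(1/4)·(-399/400) = 64/25 ; √disc = 8/5
  v_R = (−(5/4) + 8/5) / (2·(1/4)) = 7/10 m/s
check:
stop time T_s = (7/10)/2 = 0.3500 s
robot covers v_R·T_r = 0.7000·0.2500 = 0.1750 m before braking
robot covers 0.7000·0.3500 − ½·2.0000·0.3500² = 0.1225 m while stopping
human closes 2.0000·0.6000 = 1.2000 m
C+Z_d+Z_r = 0.2500+0.0200+0.0150 = 0.2850 m
sum ≈ 0.1750+0.1225+1.2000+0.2850 ≈ 1.7825 m = S ✓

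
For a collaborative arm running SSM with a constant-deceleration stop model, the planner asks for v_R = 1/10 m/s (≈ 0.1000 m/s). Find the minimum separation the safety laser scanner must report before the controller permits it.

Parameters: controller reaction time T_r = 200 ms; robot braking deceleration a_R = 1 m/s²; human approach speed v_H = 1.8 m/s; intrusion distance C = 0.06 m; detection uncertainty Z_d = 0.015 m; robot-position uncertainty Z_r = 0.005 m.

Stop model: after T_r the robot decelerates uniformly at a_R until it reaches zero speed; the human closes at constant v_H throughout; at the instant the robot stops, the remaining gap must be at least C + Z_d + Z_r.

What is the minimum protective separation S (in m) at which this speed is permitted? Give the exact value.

S_min = 129/200 m = 0.6450 m

braking lasts T_s = (1/10)/1 = 0.1000 s
robot in T_r: 0.1000·0.2000 = 0.0200 m
robot covers 0.1000·0.1000 − ½·1.0000·0.1000² = 0.0050 m while stopping
human over T_r+T_s: 1.8000·(0.2000+0.1000) = 0.5400 m
residual clearance needed = 0.0600+0.0150+0.0050 = 0.0800 m
S_min ≈ 0.0200+0.0050+0.5400+0.0800  ⇒  S_min = 129/200 m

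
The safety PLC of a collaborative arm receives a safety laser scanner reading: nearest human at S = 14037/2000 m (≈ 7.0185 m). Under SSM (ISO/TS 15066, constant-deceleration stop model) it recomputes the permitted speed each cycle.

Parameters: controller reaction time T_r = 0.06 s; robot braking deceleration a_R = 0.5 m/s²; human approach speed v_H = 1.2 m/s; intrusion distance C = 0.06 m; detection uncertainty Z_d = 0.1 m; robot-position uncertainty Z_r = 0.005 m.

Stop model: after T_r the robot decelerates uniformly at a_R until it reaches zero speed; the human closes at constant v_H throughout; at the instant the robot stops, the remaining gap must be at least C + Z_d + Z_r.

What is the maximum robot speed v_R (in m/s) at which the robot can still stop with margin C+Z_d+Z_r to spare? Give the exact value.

collect terms ⇒ (1)·v_R² + (123/50)·v_R + (-13563/2000) = 0
  disc = (123/50)² − 4·(1)·(-13563/2000) = 20736/625 ; √disc = 144/25
  v_R = (−(123/50) + 144/25) / (2·(1)) = 33/20 m/s
check:
braking lasts T_s = (33/20)/(1/2) = 3.3000 s
reaction-phase robot travel = 1.6500·0.0600 = 0.0990 m
robot under decel: 1.6500²/(2·0.5000) = 2.7225 m
human closes 1.2000·3.3600 = 4.0320 m
residual clearance needed = 0.0600+0.1000+0.0050 = 0.1650 m
sum ≈ 0.0990+2.7225+4.0320+0.1650 ≈ 7.0185 m = S ✓

v_R_max = 33/20 m/s = 1.6500 m/s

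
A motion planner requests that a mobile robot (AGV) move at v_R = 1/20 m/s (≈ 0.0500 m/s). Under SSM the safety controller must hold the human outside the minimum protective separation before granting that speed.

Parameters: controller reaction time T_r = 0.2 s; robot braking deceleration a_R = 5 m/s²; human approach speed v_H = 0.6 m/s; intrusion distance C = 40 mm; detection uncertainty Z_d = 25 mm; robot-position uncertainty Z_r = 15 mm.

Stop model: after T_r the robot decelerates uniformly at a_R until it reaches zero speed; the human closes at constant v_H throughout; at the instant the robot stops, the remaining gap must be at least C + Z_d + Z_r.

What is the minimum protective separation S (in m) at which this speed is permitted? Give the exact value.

T_s = v_R/a_R = (1/20)/5 = 0.0100 s
robot in T_r: 0.0500·0.2000 = 0.0100 m
robot under decel: 0.0500²/(2·5.0000) = 0.0003 m
human closes 0.6000·0.2100 = 0.1260 m
C+Z_d+Z_r = 0.0400+0.0250+0.0150 = 0.0800 m
S_min ≈ 0.0100+0.0003+0.1260+0.0800  ⇒  S_min = 173/800 m

S_min = 173/800 m = 0.2162 m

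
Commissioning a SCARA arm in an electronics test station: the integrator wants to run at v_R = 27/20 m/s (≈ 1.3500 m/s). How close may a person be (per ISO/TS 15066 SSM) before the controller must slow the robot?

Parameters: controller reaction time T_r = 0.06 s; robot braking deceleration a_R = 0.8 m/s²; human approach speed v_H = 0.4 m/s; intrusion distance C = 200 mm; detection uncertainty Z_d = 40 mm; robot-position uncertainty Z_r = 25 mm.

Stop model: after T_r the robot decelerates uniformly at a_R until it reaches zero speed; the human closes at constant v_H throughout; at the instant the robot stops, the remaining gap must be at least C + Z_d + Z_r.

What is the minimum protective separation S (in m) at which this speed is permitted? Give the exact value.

S_min = 6989/3200 m = 2.1841 m

T_s = v_R/a_R = (27/20)/(4/5) = 1.6875 s
robot in T_r: 1.3500·0.0600 = 0.0810 m
braking distance = 1.3500²/(2·0.8000) = 1.1391 m
human over T_r+T_s: 0.4000·(0.0600+1.6875) = 0.6990 m
residual clearance needed = 0.2000+0.0400+0.0250 = 0.2650 m
S_min ≈ 0.0810+1.1391+0.6990+0.2650  ⇒  S_min = 6989/3200 m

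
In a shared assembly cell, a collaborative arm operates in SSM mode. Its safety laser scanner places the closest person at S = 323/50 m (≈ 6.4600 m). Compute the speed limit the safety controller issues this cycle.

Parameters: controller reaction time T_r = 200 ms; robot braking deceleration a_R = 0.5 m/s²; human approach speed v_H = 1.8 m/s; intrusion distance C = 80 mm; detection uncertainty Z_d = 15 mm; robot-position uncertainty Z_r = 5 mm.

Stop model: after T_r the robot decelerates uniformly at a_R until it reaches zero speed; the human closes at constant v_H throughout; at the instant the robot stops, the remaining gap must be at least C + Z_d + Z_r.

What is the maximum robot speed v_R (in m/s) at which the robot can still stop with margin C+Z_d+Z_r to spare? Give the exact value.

v_R_max = 6/5 m/s = 1.2000 m/s

quadratic (1)·v² + (19/5)·v + (-6) = 0
  disc = (19/5)² − 4·(1)·(-6) = 961/25 ; √disc = 31/5
  v_R = (−(19/5) + 31/5) / (2·(1)) = 6/5 m/s
check:
braking lasts T_s = (6/5)/(1/2) = 2.4000 s
reaction-phase robot travel = 1.2000·0.2000 = 0.2400 m
braking distance = 1.2000²/(2·0.5000) = 1.4400 m
person approaches 1.8000·(0.2000+2.4000) = 4.6800 m
margins: 0.0800+0.0150+0.0050 = 0.1000 m
sum ≈ 0.2400+1.4400+4.6800+0.1000 ≈ 6.4600 m = S ✓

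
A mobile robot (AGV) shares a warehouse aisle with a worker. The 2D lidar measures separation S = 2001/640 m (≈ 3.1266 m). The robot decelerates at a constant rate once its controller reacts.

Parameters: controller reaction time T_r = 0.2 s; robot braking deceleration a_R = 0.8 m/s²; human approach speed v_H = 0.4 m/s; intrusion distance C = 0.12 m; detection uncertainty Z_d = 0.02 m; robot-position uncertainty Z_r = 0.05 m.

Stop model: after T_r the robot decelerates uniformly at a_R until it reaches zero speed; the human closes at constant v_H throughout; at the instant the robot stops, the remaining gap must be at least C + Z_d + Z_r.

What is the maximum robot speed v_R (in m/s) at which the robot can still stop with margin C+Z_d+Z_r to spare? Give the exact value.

collect terms ⇒ (5/8)·v_R² + (7/10)·v_R + (-9141/3200) = 0
  disc = (7/10)² − 4·(5/8)·(-9141/3200) = 48841/6400 ; √disc = 221/80
  v_R = (−(7/10) + 221/80) / (2·(5/8)) = 33/20 m/s
check:
T_s = v_R/a_R = (33/20)/(4/5) = 2.0625 s
reaction-phase robot travel = 1.6500·0.2000 = 0.3300 m
robot covers 1.6500·2.0625 − ½·0.8000·2.0625² = 1.7016 m while stopping
person approaches 0.4000·(0.2000+2.0625) = 0.9050 m
C+Z_d+Z_r = 0.1200+0.0200+0.0500 = 0.1900 m
sum ≈ 0.3300+1.7016+0.9050+0.1900 ≈ 3.1266 m = S ✓

v_R_max = 33/20 m/s = 1.6500 m/s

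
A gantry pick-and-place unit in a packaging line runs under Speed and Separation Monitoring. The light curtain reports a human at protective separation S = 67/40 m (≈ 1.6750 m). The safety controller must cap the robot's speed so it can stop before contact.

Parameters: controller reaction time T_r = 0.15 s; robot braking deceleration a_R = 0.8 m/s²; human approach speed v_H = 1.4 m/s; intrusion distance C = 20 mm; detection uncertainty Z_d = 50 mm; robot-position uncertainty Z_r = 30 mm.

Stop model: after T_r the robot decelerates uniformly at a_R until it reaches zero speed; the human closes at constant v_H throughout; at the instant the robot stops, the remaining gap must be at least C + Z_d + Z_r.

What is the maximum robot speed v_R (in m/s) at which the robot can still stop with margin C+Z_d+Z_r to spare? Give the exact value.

v_R_max = 3/5 m/s = 0.6000 m/s

at the boundary: (5/8)·v² + (19/10)·v + (-273/200) = 0
  disc = (19/10)² − 4·(5/8)·(-273/200) = 2809/400 ; √disc = 53/20
  v_R = (−(19/10) + 53/20) / (2·(5/8)) = 3/5 m/s
check:
T_s = v_R/a_R = (3/5)/(4/5) = 0.7500 s
robot in T_r: 0.6000·0.1500 = 0.0900 m
robot covers 0.6000·0.7500 − ½·0.8000·0.7500² = 0.2250 m while stopping
person approaches 1.4000·(0.1500+0.7500) = 1.2600 m
C+Z_d+Z_r = 0.0200+0.0500+0.0300 = 0.1000 m
sum ≈ 0.0900+0.2250+1.2600+0.1000 ≈ 1.6750 m = S ✓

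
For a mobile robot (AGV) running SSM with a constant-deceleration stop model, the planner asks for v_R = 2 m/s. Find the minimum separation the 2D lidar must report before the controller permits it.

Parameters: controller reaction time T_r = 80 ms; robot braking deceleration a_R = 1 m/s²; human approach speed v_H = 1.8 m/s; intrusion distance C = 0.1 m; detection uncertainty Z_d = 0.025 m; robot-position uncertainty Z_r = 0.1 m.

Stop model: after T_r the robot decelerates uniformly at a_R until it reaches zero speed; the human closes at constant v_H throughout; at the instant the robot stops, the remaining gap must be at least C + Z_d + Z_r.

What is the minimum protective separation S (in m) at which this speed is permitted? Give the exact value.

stop time T_s = 2/1 = 2.0000 s
robot covers v_R·T_r = 2.0000·0.0800 = 0.1600 m before braking
robot covers 2.0000·2.0000 − ½·1.0000·2.0000² = 2.0000 m while stopping
person approaches 1.8000·(0.0800+2.0000) = 3.7440 m
margins: 0.1000+0.0250+0.1000 = 0.2250 m
S_min ≈ 0.1600+2.0000+3.7440+0.2250  ⇒  S_min = 6129/1000 m

S_min = 6129/1000 m = 6.1290 m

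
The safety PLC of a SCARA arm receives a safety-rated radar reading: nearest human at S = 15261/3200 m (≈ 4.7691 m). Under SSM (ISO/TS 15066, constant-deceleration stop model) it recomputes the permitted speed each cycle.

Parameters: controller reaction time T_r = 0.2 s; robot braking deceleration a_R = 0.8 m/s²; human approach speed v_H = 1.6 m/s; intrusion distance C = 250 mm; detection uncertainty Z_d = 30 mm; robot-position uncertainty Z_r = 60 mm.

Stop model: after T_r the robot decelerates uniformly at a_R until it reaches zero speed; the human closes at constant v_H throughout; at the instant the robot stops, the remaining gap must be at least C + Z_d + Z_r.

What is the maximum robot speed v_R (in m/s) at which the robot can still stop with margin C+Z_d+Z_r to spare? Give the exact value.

collect terms ⇒ (5/8)·v_R² + (11/5)·v_R + (-13149/3200) = 0
  disc = (11/5)² − 4·(5/8)·(-13149/3200) = 96721/6400 ; √disc = 311/80
  v_R = (−(11/5) + 311/80) / (2·(5/8)) = 27/20 m/s
check:
T_s = v_R/a_R = (27/20)/(4/5) = 1.6875 s
robot in T_r: 1.3500·0.2000 = 0.2700 m
robot under decel: 1.3500²/(2·0.8000) = 1.1391 m
human closes 1.6000·1.8875 = 3.0200 m
residual clearance needed = 0.2500+0.0300+0.0600 = 0.3400 m
sum ≈ 0.2700+1.1391+3.0200+0.3400 ≈ 4.7691 m = S ✓

v_R_max = 27/20 m/s = 1.3500 m/s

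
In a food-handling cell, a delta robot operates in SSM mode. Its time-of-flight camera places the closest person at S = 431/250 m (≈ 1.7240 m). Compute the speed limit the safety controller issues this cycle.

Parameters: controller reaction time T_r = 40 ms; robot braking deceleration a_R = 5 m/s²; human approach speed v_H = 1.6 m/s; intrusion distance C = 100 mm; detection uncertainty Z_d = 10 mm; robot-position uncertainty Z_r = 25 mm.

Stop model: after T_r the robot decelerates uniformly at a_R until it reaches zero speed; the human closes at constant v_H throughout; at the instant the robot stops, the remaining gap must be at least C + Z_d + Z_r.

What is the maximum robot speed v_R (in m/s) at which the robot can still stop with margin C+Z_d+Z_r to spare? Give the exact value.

at the boundary: (1/10)·v² + (9/25)·v + (-61/40) = 0
  disc = (9/25)² − 4·(1/10)·(-61/40) = 1849/2500 ; √disc = 43/50
  v_R = (−(9/25) + 43/50) / (2·(1/10)) = 5/2 m/s
check:
stop time T_s = (5/2)/5 = 0.5000 s
robot covers v_R·T_r = 2.5000·0.0400 = 0.1000 m before braking
braking distance = 2.5000²/(2·5.0000) = 0.6250 m
person approaches 1.6000·(0.0400+0.5000) = 0.8640 m
residual clearance needed = 0.1000+0.0100+0.0250 = 0.1350 m
sum ≈ 0.1000+0.6250+0.8640+0.1350 ≈ 1.7240 m = S ✓

v_R_max = 5/2 m/s = 2.5000 m/s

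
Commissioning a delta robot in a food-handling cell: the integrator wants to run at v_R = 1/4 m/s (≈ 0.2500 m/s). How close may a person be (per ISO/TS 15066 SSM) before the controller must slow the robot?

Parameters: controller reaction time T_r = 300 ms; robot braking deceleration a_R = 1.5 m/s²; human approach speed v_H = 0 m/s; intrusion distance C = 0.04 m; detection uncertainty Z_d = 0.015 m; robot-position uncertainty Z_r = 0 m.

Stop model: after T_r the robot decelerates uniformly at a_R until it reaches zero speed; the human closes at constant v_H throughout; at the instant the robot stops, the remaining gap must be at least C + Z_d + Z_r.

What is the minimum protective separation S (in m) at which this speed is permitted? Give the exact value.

stop time T_s = (1/4)/(3/2) = 0.1667 s
robot covers v_R·T_r = 0.2500·0.3000 = 0.0750 m before braking
braking distance = 0.2500²/(2·1.5000) = 0.0208 m
human over T_r+T_s: 0.0000·(0.3000+0.1667) = 0.0000 m
residual clearance needed = 0.0400+0.0150+0.0000 = 0.0550 m
S_min ≈ 0.0750+0.0208+0.0000+0.0550  ⇒  S_min = 181/1200 m

S_min = 181/1200 m = 0.1508 m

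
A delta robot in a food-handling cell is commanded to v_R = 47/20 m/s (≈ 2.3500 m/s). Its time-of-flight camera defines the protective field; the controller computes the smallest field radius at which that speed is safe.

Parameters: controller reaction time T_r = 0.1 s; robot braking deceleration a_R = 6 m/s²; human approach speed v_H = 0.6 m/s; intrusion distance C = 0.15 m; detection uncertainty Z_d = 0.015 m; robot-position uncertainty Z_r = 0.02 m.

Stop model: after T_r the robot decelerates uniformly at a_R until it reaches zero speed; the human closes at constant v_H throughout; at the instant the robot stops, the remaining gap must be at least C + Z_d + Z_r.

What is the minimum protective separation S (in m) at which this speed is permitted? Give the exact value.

S_min = 5641/4800 m = 1.1752 m

T_s = v_R/a_R = (47/20)/6 = 0.3917 s
robot in T_r: 2.3500·0.1000 = 0.2350 m
braking distance = 2.3500²/(2·6.0000) = 0.4602 m
human over T_r+T_s: 0.6000·(0.1000+0.3917) = 0.2950 m
margins: 0.1500+0.0150+0.0200 = 0.1850 m
S_min ≈ 0.2350+0.4602+0.2950+0.1850  ⇒  S_min = 5641/4800 m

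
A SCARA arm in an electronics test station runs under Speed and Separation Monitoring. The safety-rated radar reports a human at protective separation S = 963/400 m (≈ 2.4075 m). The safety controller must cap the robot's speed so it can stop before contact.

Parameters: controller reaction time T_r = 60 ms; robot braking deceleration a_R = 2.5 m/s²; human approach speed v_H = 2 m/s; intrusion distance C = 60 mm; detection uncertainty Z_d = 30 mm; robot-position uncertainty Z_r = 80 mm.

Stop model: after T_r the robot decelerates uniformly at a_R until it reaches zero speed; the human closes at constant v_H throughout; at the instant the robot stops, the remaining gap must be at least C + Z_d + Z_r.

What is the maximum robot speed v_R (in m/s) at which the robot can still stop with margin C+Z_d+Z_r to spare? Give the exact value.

at the boundary: (1/5)·v² + (43/50)·v + (-847/400) = 0
  disc = (43/50)² − 4·(1/5)·(-847/400) = 1521/625 ; √disc = 39/25
  v_R = (−(43/50) + 39/25) / (2·(1/5)) = 7/4 m/s
check:
braking lasts T_s = (7/4)/(5/2) = 0.7000 s
robot in T_r: 1.7500·0.0600 = 0.1050 m
braking distance = 1.7500²/(2·2.5000) = 0.6125 m
human closes 2.0000·0.7600 = 1.5200 m
C+Z_d+Z_r = 0.0600+0.0300+0.0800 = 0.1700 m
sum ≈ 0.1050+0.6125+1.5200+0.1700 ≈ 2.4075 m = S ✓

v_R_max = 7/4 m/s = 1.7500 m/s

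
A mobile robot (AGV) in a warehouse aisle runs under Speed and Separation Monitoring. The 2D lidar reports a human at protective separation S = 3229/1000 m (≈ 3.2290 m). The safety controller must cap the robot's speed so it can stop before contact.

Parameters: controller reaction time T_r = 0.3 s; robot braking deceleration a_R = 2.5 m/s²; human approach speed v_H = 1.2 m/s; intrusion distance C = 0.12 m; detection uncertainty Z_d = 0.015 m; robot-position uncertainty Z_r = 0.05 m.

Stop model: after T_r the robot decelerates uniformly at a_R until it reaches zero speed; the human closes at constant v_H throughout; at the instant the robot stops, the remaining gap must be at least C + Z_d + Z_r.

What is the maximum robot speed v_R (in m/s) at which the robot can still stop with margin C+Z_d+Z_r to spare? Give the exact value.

at the boundary: (1/5)·v² + (39/50)·v + (-671/250) = 0
  disc = (39/50)² − 4·(1/5)·(-671/250) = 6889/2500 ; √disc = 83/50
  v_R = (−(39/50) + 83/50) / (2·(1/5)) = 11/5 m/s
check:
braking lasts T_s = (11/5)/(5/2) = 0.8800 s
robot in T_r: 2.2000·0.3000 = 0.6600 m
robot covers 2.2000·0.8800 − ½·2.5000·0.8800² = 0.9680 m while stopping
human over T_r+T_s: 1.2000·(0.3000+0.8800) = 1.4160 m
residual clearance needed = 0.1200+0.0150+0.0500 = 0.1850 m
sum ≈ 0.6600+0.9680+1.4160+0.1850 ≈ 3.2290 m = S ✓

v_R_max = 11/5 m/s = 2.2000 m/s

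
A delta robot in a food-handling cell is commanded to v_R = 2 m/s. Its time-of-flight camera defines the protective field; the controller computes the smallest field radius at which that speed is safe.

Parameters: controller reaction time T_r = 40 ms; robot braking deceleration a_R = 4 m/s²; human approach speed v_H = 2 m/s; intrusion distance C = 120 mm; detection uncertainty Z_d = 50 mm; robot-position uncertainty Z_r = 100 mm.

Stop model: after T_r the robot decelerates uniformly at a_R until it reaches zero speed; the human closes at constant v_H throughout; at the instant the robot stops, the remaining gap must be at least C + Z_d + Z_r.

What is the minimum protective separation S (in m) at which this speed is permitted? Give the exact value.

stop time T_s = 2/4 = 0.5000 s
reaction-phase robot travel = 2.0000·0.0400 = 0.0800 m
braking distance = 2.0000²/(2·4.0000) = 0.5000 m
person approaches 2.0000·(0.0400+0.5000) = 1.0800 m
C+Z_d+Z_r = 0.1200+0.0500+0.1000 = 0.2700 m
S_min ≈ 0.0800+0.5000+1.0800+0.2700  ⇒  S_min = 193/100 m

S_min = 193/100 m = 1.9300 m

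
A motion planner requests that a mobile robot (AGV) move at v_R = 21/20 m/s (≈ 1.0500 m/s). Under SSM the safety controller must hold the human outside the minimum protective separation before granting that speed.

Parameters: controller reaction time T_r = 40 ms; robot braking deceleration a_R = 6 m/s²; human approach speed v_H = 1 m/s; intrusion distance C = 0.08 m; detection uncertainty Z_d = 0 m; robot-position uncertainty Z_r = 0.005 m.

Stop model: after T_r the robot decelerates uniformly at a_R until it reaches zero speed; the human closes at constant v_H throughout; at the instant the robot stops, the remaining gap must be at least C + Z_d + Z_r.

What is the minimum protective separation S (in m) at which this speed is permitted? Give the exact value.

S_min = 3471/8000 m = 0.4339 m

T_s = v_R/a_R = (21/20)/6 = 0.1750 s
robot covers v_R·T_r = 1.0500·0.0400 = 0.0420 m before braking
robot under decel: 1.0500²/(2·6.0000) = 0.0919 m
person approaches 1.0000·(0.0400+0.1750) = 0.2150 m
C+Z_d+Z_r = 0.0800+0.0000+0.0050 = 0.0850 m
S_min ≈ 0.0420+0.0919+0.2150+0.0850  ⇒  S_min = 3471/8000 m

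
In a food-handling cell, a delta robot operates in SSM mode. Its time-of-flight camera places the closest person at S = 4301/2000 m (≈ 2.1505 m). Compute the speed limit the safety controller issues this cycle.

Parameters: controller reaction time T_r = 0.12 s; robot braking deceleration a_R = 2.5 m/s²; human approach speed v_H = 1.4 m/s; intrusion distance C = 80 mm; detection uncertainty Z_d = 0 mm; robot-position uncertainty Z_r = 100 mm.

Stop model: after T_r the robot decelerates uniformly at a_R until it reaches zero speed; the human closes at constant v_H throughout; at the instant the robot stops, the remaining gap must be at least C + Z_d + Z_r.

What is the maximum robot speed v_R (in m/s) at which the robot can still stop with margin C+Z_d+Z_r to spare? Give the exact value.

quadratic (1/5)·v² + (17/25)·v + (-721/400) = 0
  disc = (17/25)² − 4·(1/5)·(-721/400) = 4761/2500 ; √disc = 69/50
  v_R = (−(17/25) + 69/50) / (2·(1/5)) = 7/4 m/s
check:
braking lasts T_s = (7/4)/(5/2) = 0.7000 s
reaction-phase robot travel = 1.7500·0.1200 = 0.2100 m
robot covers 1.7500·0.7000 − ½·2.5000·0.7000² = 0.6125 m while stopping
human closes 1.4000·0.8200 = 1.1480 m
margins: 0.0800+0.0000+0.1000 = 0.1800 m
sum ≈ 0.2100+0.6125+1.1480+0.1800 ≈ 2.1505 m = S ✓

v_R_max = 7/4 m/s = 1.7500 m/s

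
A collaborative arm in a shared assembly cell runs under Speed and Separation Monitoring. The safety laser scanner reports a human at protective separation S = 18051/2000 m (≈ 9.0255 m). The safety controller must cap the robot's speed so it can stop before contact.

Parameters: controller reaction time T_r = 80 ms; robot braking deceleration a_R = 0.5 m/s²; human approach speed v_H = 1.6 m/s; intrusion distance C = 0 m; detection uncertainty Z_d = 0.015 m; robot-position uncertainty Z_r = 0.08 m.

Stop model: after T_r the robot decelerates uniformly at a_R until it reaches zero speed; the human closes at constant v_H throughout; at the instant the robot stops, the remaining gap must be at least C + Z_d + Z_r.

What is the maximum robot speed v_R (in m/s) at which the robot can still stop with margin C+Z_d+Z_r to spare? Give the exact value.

v_R_max = 7/4 m/s = 1.7500 m/s

quadratic (1)·v² + (82/25)·v + (-3521/400) = 0
  disc = (82/25)² − 4·(1)·(-3521/400) = 114921/2500 ; √disc = 339/50
  v_R = (−(82/25) + 339/50) / (2·(1)) = 7/4 m/s
check:
stop time T_s = (7/4)/(1/2) = 3.5000 s
robot in T_r: 1.7500·0.0800 = 0.1400 m
robot covers 1.7500·3.5000 − ½·0.5000·3.5000² = 3.0625 m while stopping
human closes 1.6000·3.5800 = 5.7280 m
margins: 0.0000+0.0150+0.0800 = 0.0950 m
sum ≈ 0.1400+3.0625+5.7280+0.0950 ≈ 9.0255 m = S ✓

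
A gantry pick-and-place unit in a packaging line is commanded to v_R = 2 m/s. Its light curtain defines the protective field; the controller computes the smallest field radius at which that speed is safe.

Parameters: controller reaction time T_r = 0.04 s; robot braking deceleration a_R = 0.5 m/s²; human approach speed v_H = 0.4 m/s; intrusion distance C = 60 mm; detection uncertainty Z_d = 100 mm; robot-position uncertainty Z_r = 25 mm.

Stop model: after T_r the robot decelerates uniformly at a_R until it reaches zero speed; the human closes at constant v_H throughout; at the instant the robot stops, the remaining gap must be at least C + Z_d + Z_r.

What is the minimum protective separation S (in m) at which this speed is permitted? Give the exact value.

braking lasts T_s = 2/(1/2) = 4.0000 s
robot in T_r: 2.0000·0.0400 = 0.0800 m
robot covers 2.0000·4.0000 − ½·0.5000·4.0000² = 4.0000 m while stopping
person approaches 0.4000·(0.0400+4.0000) = 1.6160 m
margins: 0.0600+0.1000+0.0250 = 0.1850 m
S_min ≈ 0.0800+4.0000+1.6160+0.1850  ⇒  S_min = 5881/1000 m

S_min = 5881/1000 m = 5.8810 m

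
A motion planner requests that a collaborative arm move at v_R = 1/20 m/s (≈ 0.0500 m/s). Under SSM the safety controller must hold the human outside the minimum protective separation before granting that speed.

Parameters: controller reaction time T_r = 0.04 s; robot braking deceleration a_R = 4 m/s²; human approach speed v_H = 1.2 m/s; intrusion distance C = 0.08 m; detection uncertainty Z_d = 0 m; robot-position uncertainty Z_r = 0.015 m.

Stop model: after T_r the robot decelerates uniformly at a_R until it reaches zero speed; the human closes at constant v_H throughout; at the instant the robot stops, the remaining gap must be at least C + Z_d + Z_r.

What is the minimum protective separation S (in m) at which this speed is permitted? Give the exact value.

S_min = 513/3200 m = 0.1603 m

stop time T_s = (1/20)/4 = 0.0125 s
robot covers v_R·T_r = 0.0500·0.0400 = 0.0020 m before braking
braking distance = 0.0500²/(2·4.0000) = 0.0003 m
person approaches 1.2000·(0.0400+0.0125) = 0.0630 m
residual clearance needed = 0.0800+0.0000+0.0150 = 0.0950 m
S_min ≈ 0.0020+0.0003+0.0630+0.0950  ⇒  S_min = 513/3200 m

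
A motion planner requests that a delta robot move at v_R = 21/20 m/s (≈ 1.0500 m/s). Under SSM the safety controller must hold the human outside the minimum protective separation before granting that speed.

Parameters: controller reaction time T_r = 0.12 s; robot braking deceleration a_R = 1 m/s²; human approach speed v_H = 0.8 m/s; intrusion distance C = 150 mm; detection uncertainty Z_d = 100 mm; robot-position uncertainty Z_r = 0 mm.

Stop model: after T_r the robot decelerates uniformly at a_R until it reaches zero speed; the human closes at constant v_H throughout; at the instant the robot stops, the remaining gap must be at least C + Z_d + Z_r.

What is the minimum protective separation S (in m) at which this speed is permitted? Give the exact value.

braking lasts T_s = (21/20)/1 = 1.0500 s
robot covers v_R·T_r = 1.0500·0.1200 = 0.1260 m before braking
robot covers 1.0500·1.0500 − ½·1.0000·1.0500² = 0.5513 m while stopping
person approaches 0.8000·(0.1200+1.0500) = 0.9360 m
residual clearance needed = 0.1500+0.1000+0.0000 = 0.2500 m
S_min ≈ 0.1260+0.5513+0.9360+0.2500  ⇒  S_min = 7453/4000 m

S_min = 7453/4000 m = 1.8633 m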